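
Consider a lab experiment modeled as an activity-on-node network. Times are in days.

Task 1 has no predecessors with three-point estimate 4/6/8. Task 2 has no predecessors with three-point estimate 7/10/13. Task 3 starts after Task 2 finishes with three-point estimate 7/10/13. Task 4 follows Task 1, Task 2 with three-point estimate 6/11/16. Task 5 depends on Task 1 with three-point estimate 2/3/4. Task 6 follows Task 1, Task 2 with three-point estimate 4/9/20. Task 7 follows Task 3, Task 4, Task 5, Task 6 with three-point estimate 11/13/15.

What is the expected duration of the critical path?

34 days

te_Task 1 = (4 + 4·6 + 8)/6 = 36/6 = 6
te_Task 2 = (7 + 4·10 + 13)/6 = 60/6 = 10
te_Task 3 = (7 + 4·10 + 13)/6 = 60/6 = 10
te_Task 4 = (6 + 4·11 + 16)/6 = 66/6 = 11
te_Task 5 = (2 + 4·3 + 4)/6 = 18/6 = 3
te_Task 6 = (4 + 4·9 + 20)/6 = 60/6 = 10
te_Task 7 = (11 + 4·13 + 15)/6 = 78/6 = 13

Forward pass:
ES_Task 1 = 0; EF_Task 1 = 6
ES_Task 2 = 0; EF_Task 2 = 10
ES_Task 3 = 10; EF_Task 3 = 10+10 = 20
ES_Task 4 = max(EF_Task 1=6, EF_Task 2=10) = 10; EF_Task 4 = 10+11 = 21
ES_Task 5 = 6; EF_Task 5 = 6+3 = 9
ES_Task 6 = max(EF_Task 1=6, EF_Task 2=10) = 10; EF_Task 6 = 10+10 = 20
ES_Task 7 = max(EF_Task 3=20, EF_Task 4=21, EF_Task 5=9, EF_Task 6=20) = 21; EF_Task 7 = 21+13 = 34
Expected project duration μ = 34 days. Critical path: Task 2 → Task 4 → Task 7.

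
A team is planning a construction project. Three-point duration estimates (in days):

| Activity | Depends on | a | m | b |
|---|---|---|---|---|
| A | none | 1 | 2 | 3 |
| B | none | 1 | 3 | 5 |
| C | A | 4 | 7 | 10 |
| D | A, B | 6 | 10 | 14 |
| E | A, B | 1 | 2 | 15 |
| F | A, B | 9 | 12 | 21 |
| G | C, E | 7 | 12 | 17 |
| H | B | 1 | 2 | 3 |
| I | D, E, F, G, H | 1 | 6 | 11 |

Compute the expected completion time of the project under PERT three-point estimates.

te_A = (1 + 4·2 + 3)/6 = 12/6 = 2
te_B = (1 + 4·3 + 5)/6 = 18/6 = 3
te_C = (4 + 4·7 + 10)/6 = 42/6 = 7
te_D = (6 + 4·10 + 14)/6 = 60/6 = 10
te_E = (1 + 4·2 + 15)/6 = 24/6 = 4
te_F = (9 + 4·12 + 21)/6 = 78/6 = 13
te_G = (7 + 4·12 + 17)/6 = 72/6 = 12
te_H = (1 + 4·2 + 3)/6 = 12/6 = 2
te_I = (1 + 4·6 + 11)/6 = 36/6 = 6

Forward pass:
ES_A = 0; EF_A = 2
ES_B = 0; EF_B = 3
ES_C = 2; EF_C = 2+7 = 9
ES_D = max(EF_A=2, EF_B=3) = 3; EF_D = 3+10 = 13
ES_E = max(EF_A=2, EF_B=3) = 3; EF_E = 3+4 = 7
ES_F = max(EF_A=2, EF_B=3) = 3; EF_F = 3+13 = 16
ES_G = max(EF_C=9, EF_E=7) = 9; EF_G = 9+12 = 21
ES_H = 3; EF_H = 3+2 = 5
ES_I = max(EF_D=13, EF_E=7, EF_F=16, EF_G=21, EF_H=5) = 21; EF_I = 21+6 = 27
Expected project duration μ = 27 days. Critical path: A → C → G → I.

27 days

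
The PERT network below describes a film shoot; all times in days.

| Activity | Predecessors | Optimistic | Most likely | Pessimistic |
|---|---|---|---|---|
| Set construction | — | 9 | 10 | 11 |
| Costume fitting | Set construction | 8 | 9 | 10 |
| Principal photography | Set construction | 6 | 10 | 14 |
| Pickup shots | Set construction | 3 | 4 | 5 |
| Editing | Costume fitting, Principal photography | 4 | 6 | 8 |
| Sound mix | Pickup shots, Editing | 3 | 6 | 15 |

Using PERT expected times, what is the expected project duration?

te_Set construction = (9 + 4·10 + 11)/6 = 60/6 = 10
te_Costume fitting = (8 + 4·9 + 10)/6 = 54/6 = 9
te_Principal photography = (6 + 4·10 + 14)/6 = 60/6 = 10
te_Pickup shots = (3 + 4·4 + 5)/6 = 24/6 = 4
te_Editing = (4 + 4·6 + 8)/6 = 36/6 = 6
te_Sound mix = (3 + 4·6 + 15)/6 = 42/6 = 7

Forward pass:
ES_Set construction = 0; EF_Set construction = 10
ES_Costume fitting = 10; EF_Costume fitting = 10+9 = 19
ES_Principal photography = 10; EF_Principal photography = 10+10 = 20
ES_Pickup shots = 10; EF_Pickup shots = 10+4 = 14
ES_Editing = max(EF_Costume fitting=19, EF_Principal photography=20) = 20; EF_Editing = 20+6 = 26
ES_Sound mix = max(EF_Pickup shots=14, EF_Editing=26) = 26; EF_Sound mix = 26+7 = 33
Expected project duration μ = 33 days. Critical path: Set construction → Principal photography → Editing → Sound mix.

33 days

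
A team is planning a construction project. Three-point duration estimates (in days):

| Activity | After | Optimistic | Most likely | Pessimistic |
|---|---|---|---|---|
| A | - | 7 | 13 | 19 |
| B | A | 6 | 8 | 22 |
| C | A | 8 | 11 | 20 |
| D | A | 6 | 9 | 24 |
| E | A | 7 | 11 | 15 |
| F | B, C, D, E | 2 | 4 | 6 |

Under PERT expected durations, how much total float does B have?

te_A = (7 + 4·13 + 19)/6 = 78/6 = 13
te_B = (6 + 4·8 + 22)/6 = 60/6 = 10
te_C = (8 + 4·11 + 20)/6 = 72/6 = 12
te_D = (6 + 4·9 + 24)/6 = 66/6 = 11
te_E = (7 + 4·11 + 15)/6 = 66/6 = 11
te_F = (2 + 4·4 + 6)/6 = 24/6 = 4

Forward pass:
ES_A = 0; EF_A = 13
ES_B = 13; EF_B = 13+10 = 23
ES_C = 13; EF_C = 13+12 = 25
ES_D = 13; EF_D = 13+11 = 24
ES_E = 13; EF_E = 13+11 = 24
ES_F = max(EF_B=23, EF_C=25, EF_D=24, EF_E=24) = 25; EF_F = 25+4 = 29
Expected project duration μ = 29 days. Critical path: A → C → F.

Backward pass:
LF_F = 29; LS_F = 29−4 = 25
LF_E = LS_F = 25; LS_E = 25−11 = 14
LF_D = LS_F = 25; LS_D = 25−11 = 14
LF_C = LS_F = 25; LS_C = 25−12 = 13
LF_B = LS_F = 25; LS_B = 25−10 = 15
LF_A = min(LS_B=15, LS_C=13, LS_D=14, LS_E=14) = 13; LS_A = 13−13 = 0
Slack_B = LS_B − ES_B = 15 − 13 = 2

2 days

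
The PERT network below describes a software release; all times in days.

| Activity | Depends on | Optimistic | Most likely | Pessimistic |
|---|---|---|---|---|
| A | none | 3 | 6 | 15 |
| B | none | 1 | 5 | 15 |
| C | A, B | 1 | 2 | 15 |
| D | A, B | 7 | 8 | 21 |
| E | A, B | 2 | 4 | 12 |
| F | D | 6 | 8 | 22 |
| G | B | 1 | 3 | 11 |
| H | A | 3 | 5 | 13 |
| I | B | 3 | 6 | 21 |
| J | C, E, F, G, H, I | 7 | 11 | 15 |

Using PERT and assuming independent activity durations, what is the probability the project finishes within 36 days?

0.320

te_A = (3 + 4·6 + 15)/6 = 42/6 = 7; σ²_A = ((15−3)/6)² = 4.000
te_B = (1 + 4·5 + 15)/6 = 36/6 = 6; σ²_B = ((15−1)/6)² = 5.444
te_C = (1 + 4·2 + 15)/6 = 24/6 = 4; σ²_C = ((15−1)/6)² = 5.444
te_D = (7 + 4·8 + 21)/6 = 60/6 = 10; σ²_D = ((21−7)/6)² = 5.444
te_E = (2 + 4·4 + 12)/6 = 30/6 = 5; σ²_E = ((12−2)/6)² = 2.778
te_F = (6 + 4·8 + 22)/6 = 60/6 = 10; σ²_F = ((22−6)/6)² = 7.111
te_G = (1 + 4·3 + 11)/6 = 24/6 = 4; σ²_G = ((11−1)/6)² = 2.778
te_H = (3 + 4·5 + 13)/6 = 36/6 = 6; σ²_H = ((13−3)/6)² = 2.778
te_I = (3 + 4·6 + 21)/6 = 48/6 = 8; σ²_I = ((21−3)/6)² = 9.000
te_J = (7 + 4·11 + 15)/6 = 66/6 = 11; σ²_J = ((15−7)/6)² = 1.778

Forward pass:
ES_A = 0; EF_A = 7
ES_B = 0; EF_B = 6
ES_C = max(EF_A=7, EF_B=6) = 7; EF_C = 7+4 = 11
ES_D = max(EF_A=7, EF_B=6) = 7; EF_D = 7+10 = 17
ES_E = max(EF_A=7, EF_B=6) = 7; EF_E = 7+5 = 12
ES_F = 17; EF_F = 17+10 = 27
ES_G = 6; EF_G = 6+4 = 10
ES_H = 7; EF_H = 7+6 = 13
ES_I = 6; EF_I = 6+8 = 14
ES_J = max(EF_C=11, EF_E=12, EF_F=27, EF_G=10, EF_H=13, EF_I=14) = 27; EF_J = 27+11 = 38
Expected project duration μ = 38 days. Critical path: A → D → F → J.

Variance along critical path = 4.000 + 5.444 + 7.111 + 1.778 = 18.333; σ = √18.333 = 4.282 days.
Z = (36 − 38) / 4.282 = -0.467
P(T ≤ 36) = Φ(-0.467) ≈ 0.320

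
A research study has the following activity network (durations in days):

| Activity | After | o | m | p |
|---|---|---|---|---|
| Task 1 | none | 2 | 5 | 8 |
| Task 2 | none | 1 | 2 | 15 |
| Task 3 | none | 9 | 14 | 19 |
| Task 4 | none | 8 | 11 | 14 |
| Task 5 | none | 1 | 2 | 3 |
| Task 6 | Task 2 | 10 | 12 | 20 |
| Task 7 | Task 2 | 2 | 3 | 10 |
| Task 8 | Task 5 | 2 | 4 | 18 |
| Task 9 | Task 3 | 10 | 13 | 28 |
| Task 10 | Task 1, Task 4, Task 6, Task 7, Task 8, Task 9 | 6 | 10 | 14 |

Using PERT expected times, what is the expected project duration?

39 days

te_Task 1 = (2 + 4·5 + 8)/6 = 30/6 = 5
te_Task 2 = (1 + 4·2 + 15)/6 = 24/6 = 4
te_Task 3 = (9 + 4·14 + 19)/6 = 84/6 = 14
te_Task 4 = (8 + 4·11 + 14)/6 = 66/6 = 11
te_Task 5 = (1 + 4·2 + 3)/6 = 12/6 = 2
te_Task 6 = (10 + 4·12 + 20)/6 = 78/6 = 13
te_Task 7 = (2 + 4·3 + 10)/6 = 24/6 = 4
te_Task 8 = (2 + 4·4 + 18)/6 = 36/6 = 6
te_Task 9 = (10 + 4·13 + 28)/6 = 90/6 = 15
te_Task 10 = (6 + 4·10 + 14)/6 = 60/6 = 10

Forward pass:
ES_Task 1 = 0; EF_Task 1 = 5
ES_Task 2 = 0; EF_Task 2 = 4
ES_Task 3 = 0; EF_Task 3 = 14
ES_Task 4 = 0; EF_Task 4 = 11
ES_Task 5 = 0; EF_Task 5 = 2
ES_Task 6 = 4; EF_Task 6 = 4+13 = 17
ES_Task 7 = 4; EF_Task 7 = 4+4 = 8
ES_Task 8 = 2; EF_Task 8 = 2+6 = 8
ES_Task 9 = 14; EF_Task 9 = 14+15 = 29
ES_Task 10 = max(EF_Task 1=5, EF_Task 4=11, EF_Task 6=17, EF_Task 7=8, EF_Task 8=8, EF_Task 9=29) = 29; EF_Task 10 = 29+10 = 39
Expected project duration μ = 39 days. Critical path: Task 3 → Task 9 → Task 10.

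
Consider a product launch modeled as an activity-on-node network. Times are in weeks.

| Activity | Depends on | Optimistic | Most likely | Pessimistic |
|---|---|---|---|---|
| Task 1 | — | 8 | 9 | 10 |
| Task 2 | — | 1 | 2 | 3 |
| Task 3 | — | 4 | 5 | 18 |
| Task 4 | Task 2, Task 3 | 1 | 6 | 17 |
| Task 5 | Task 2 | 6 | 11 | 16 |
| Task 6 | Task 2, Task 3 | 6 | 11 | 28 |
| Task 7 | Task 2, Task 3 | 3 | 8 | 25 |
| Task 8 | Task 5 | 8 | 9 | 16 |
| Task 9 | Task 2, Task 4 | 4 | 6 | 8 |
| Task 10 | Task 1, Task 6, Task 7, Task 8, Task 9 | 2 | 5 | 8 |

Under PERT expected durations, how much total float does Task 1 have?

te_Task 1 = (8 + 4·9 + 10)/6 = 54/6 = 9
te_Task 2 = (1 + 4·2 + 3)/6 = 12/6 = 2
te_Task 3 = (4 + 4·5 + 18)/6 = 42/6 = 7
te_Task 4 = (1 + 4·6 + 17)/6 = 42/6 = 7
te_Task 5 = (6 + 4·11 + 16)/6 = 66/6 = 11
te_Task 6 = (6 + 4·11 + 28)/6 = 78/6 = 13
te_Task 7 = (3 + 4·8 + 25)/6 = 60/6 = 10
te_Task 8 = (8 + 4·9 + 16)/6 = 60/6 = 10
te_Task 9 = (4 + 4·6 + 8)/6 = 36/6 = 6
te_Task 10 = (2 + 4·5 + 8)/6 = 30/6 = 5

Forward pass:
ES_Task 1 = 0; EF_Task 1 = 9
ES_Task 2 = 0; EF_Task 2 = 2
ES_Task 3 = 0; EF_Task 3 = 7
ES_Task 4 = max(EF_Task 2=2, EF_Task 3=7) = 7; EF_Task 4 = 7+7 = 14
ES_Task 5 = 2; EF_Task 5 = 2+11 = 13
ES_Task 6 = max(EF_Task 2=2, EF_Task 3=7) = 7; EF_Task 6 = 7+13 = 20
ES_Task 7 = max(EF_Task 2=2, EF_Task 3=7) = 7; EF_Task 7 = 7+10 = 17
ES_Task 8 = 13; EF_Task 8 = 13+10 = 23
ES_Task 9 = max(EF_Task 2=2, EF_Task 4=14) = 14; EF_Task 9 = 14+6 = 20
ES_Task 10 = max(EF_Task 1=9, EF_Task 6=20, EF_Task 7=17, EF_Task 8=23, EF_Task 9=20) = 23; EF_Task 10 = 23+5 = 28
Expected project duration μ = 28 weeks. Critical path: Task 2 → Task 5 → Task 8 → Task 10.

Backward pass:
LF_Task 10 = 28; LS_Task 10 = 28−5 = 23
LF_Task 9 = LS_Task 10 = 23; LS_Task 9 = 23−6 = 17
LF_Task 8 = LS_Task 10 = 23; LS_Task 8 = 23−10 = 13
LF_Task 7 = LS_Task 10 = 23; LS_Task 7 = 23−10 = 13
LF_Task 6 = LS_Task 10 = 23; LS_Task 6 = 23−13 = 10
LF_Task 5 = LS_Task 8 = 13; LS_Task 5 = 13−11 = 2
LF_Task 4 = LS_Task 9 = 17; LS_Task 4 = 17−7 = 10
LF_Task 3 = min(LS_Task 4=10, LS_Task 6=10, LS_Task 7=13) = 10; LS_Task 3 = 10−7 = 3
LF_Task 2 = min(LS_Task 4=10, LS_Task 5=2, LS_Task 6=10, LS_Task 7=13, LS_Task 9=17) = 2; LS_Task 2 = 2−2 = 0
LF_Task 1 = LS_Task 10 = 23; LS_Task 1 = 23−9 = 14
Slack_Task 1 = LS_Task 1 − ES_Task 1 = 14 − 0 = 14

14 weeks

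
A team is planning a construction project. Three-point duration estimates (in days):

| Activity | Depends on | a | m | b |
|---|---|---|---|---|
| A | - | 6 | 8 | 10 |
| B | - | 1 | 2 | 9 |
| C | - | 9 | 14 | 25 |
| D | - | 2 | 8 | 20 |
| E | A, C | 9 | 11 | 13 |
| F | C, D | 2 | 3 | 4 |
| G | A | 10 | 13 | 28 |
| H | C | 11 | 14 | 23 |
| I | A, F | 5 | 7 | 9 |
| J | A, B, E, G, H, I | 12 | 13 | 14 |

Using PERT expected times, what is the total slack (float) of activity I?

te_A = (6 + 4·8 + 10)/6 = 48/6 = 8
te_B = (1 + 4·2 + 9)/6 = 18/6 = 3
te_C = (9 + 4·14 + 25)/6 = 90/6 = 15
te_D = (2 + 4·8 + 20)/6 = 54/6 = 9
te_E = (9 + 4·11 + 13)/6 = 66/6 = 11
te_F = (2 + 4·3 + 4)/6 = 18/6 = 3
te_G = (10 + 4·13 + 28)/6 = 90/6 = 15
te_H = (11 + 4·14 + 23)/6 = 90/6 = 15
te_I = (5 + 4·7 + 9)/6 = 42/6 = 7
te_J = (12 + 4·13 + 14)/6 = 78/6 = 13

Forward pass:
ES_A = 0; EF_A = 8
ES_B = 0; EF_B = 3
ES_C = 0; EF_C = 15
ES_D = 0; EF_D = 9
ES_E = max(EF_A=8, EF_C=15) = 15; EF_E = 15+11 = 26
ES_F = max(EF_C=15, EF_D=9) = 15; EF_F = 15+3 = 18
ES_G = 8; EF_G = 8+15 = 23
ES_H = 15; EF_H = 15+15 = 30
ES_I = max(EF_A=8, EF_F=18) = 18; EF_I = 18+7 = 25
ES_J = max(EF_A=8, EF_B=3, EF_E=26, EF_G=23, EF_H=30, EF_I=25) = 30; EF_J = 30+13 = 43
Expected project duration μ = 43 days. Critical path: C → H → J.

Backward pass:
LF_J = 43; LS_J = 43−13 = 30
LF_I = LS_J = 30; LS_I = 30−7 = 23
LF_H = LS_J = 30; LS_H = 30−15 = 15
LF_G = LS_J = 30; LS_G = 30−15 = 15
LF_F = LS_I = 23; LS_F = 23−3 = 20
LF_E = LS_J = 30; LS_E = 30−11 = 19
LF_D = LS_F = 20; LS_D = 20−9 = 11
LF_C = min(LS_E=19, LS_F=20, LS_H=15) = 15; LS_C = 15−15 = 0
LF_B = LS_J = 30; LS_B = 30−3 = 27
LF_A = min(LS_E=19, LS_G=15, LS_I=23, LS_J=30) = 15; LS_A = 15−8 = 7
Slack_I = LS_I − ES_I = 23 − 18 = 5

5 days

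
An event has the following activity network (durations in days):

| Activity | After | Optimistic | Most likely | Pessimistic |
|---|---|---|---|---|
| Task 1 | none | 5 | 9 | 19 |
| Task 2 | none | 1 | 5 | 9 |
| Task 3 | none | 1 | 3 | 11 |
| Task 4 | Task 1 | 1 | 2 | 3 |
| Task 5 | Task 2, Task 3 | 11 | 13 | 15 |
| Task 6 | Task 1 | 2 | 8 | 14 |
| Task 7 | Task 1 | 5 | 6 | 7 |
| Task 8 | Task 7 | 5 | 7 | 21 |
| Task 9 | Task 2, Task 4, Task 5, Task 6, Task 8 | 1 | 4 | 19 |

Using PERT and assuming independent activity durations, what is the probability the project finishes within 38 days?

te_Task 1 = (5 + 4·9 + 19)/6 = 60/6 = 10; σ²_Task 1 = ((19−5)/6)² = 5.444
te_Task 2 = (1 + 4·5 + 9)/6 = 30/6 = 5; σ²_Task 2 = ((9−1)/6)² = 1.778
te_Task 3 = (1 + 4·3 + 11)/6 = 24/6 = 4; σ²_Task 3 = ((11−1)/6)² = 2.778
te_Task 4 = (1 + 4·2 + 3)/6 = 12/6 = 2; σ²_Task 4 = ((3−1)/6)² = 0.111
te_Task 5 = (11 + 4·13 + 15)/6 = 78/6 = 13; σ²_Task 5 = ((15−11)/6)² = 0.444
te_Task 6 = (2 + 4·8 + 14)/6 = 48/6 = 8; σ²_Task 6 = ((14−2)/6)² = 4.000
te_Task 7 = (5 + 4·6 + 7)/6 = 36/6 = 6; σ²_Task 7 = ((7−5)/6)² = 0.111
te_Task 8 = (5 + 4·7 + 21)/6 = 54/6 = 9; σ²_Task 8 = ((21−5)/6)² = 7.111
te_Task 9 = (1 + 4·4 + 19)/6 = 36/6 = 6; σ²_Task 9 = ((19−1)/6)² = 9.000

Forward pass:
ES_Task 1 = 0; EF_Task 1 = 10
ES_Task 2 = 0; EF_Task 2 = 5
ES_Task 3 = 0; EF_Task 3 = 4
ES_Task 4 = 10; EF_Task 4 = 10+2 = 12
ES_Task 5 = max(EF_Task 2=5, EF_Task 3=4) = 5; EF_Task 5 = 5+13 = 18
ES_Task 6 = 10; EF_Task 6 = 10+8 = 18
ES_Task 7 = 10; EF_Task 7 = 10+6 = 16
ES_Task 8 = 16; EF_Task 8 = 16+9 = 25
ES_Task 9 = max(EF_Task 2=5, EF_Task 4=12, EF_Task 5=18, EF_Task 6=18, EF_Task 8=25) = 25; EF_Task 9 = 25+6 = 31
Expected project duration μ = 31 days. Critical path: Task 1 → Task 7 → Task 8 → Task 9.

Variance along critical path = 5.444 + 0.111 + 7.111 + 9.000 = 21.667; σ = √21.667 = 4.655 days.
Z = (38 − 31) / 4.655 = 1.504
P(T ≤ 38) = Φ(1.504) ≈ 0.934

0.934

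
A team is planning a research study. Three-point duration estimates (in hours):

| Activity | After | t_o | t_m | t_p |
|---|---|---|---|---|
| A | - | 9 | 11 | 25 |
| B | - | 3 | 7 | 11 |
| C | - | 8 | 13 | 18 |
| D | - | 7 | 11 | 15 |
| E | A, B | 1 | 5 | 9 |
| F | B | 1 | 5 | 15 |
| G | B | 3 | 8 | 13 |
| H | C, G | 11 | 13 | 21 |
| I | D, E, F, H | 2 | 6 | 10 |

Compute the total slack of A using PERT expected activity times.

te_A = (9 + 4·11 + 25)/6 = 78/6 = 13
te_B = (3 + 4·7 + 11)/6 = 42/6 = 7
te_C = (8 + 4·13 + 18)/6 = 78/6 = 13
te_D = (7 + 4·11 + 15)/6 = 66/6 = 11
te_E = (1 + 4·5 + 9)/6 = 30/6 = 5
te_F = (1 + 4·5 + 15)/6 = 36/6 = 6
te_G = (3 + 4·8 + 13)/6 = 48/6 = 8
te_H = (11 + 4·13 + 21)/6 = 84/6 = 14
te_I = (2 + 4·6 + 10)/6 = 36/6 = 6

Forward pass:
ES_A = 0; EF_A = 13
ES_B = 0; EF_B = 7
ES_C = 0; EF_C = 13
ES_D = 0; EF_D = 11
ES_E = max(EF_A=13, EF_B=7) = 13; EF_E = 13+5 = 18
ES_F = 7; EF_F = 7+6 = 13
ES_G = 7; EF_G = 7+8 = 15
ES_H = max(EF_C=13, EF_G=15) = 15; EF_H = 15+14 = 29
ES_I = max(EF_D=11, EF_E=18, EF_F=13, EF_H=29) = 29; EF_I = 29+6 = 35
Expected project duration μ = 35 hours. Critical path: B → G → H → I.

Backward pass:
LF_I = 35; LS_I = 35−6 = 29
LF_H = LS_I = 29; LS_H = 29−14 = 15
LF_G = LS_H = 15; LS_G = 15−8 = 7
LF_F = LS_I = 29; LS_F = 29−6 = 23
LF_E = LS_I = 29; LS_E = 29−5 = 24
LF_D = LS_I = 29; LS_D = 29−11 = 18
LF_C = LS_H = 15; LS_C = 15−13 = 2
LF_B = min(LS_E=24, LS_F=23, LS_G=7) = 7; LS_B = 7−7 = 0
LF_A = LS_E = 24; LS_A = 24−13 = 11
Slack_A = LS_A − ES_A = 11 − 0 = 11

11 hours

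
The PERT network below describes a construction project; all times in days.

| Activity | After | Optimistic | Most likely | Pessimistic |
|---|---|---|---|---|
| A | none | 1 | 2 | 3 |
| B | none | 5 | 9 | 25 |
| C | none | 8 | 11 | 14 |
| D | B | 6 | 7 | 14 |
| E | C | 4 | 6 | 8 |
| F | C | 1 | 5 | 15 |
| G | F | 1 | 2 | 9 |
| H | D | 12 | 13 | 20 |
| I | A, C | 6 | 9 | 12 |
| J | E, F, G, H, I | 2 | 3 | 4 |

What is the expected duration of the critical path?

36 days

te_A = (1 + 4·2 + 3)/6 = 12/6 = 2
te_B = (5 + 4·9 + 25)/6 = 66/6 = 11
te_C = (8 + 4·11 + 14)/6 = 66/6 = 11
te_D = (6 + 4·7 + 14)/6 = 48/6 = 8
te_E = (4 + 4·6 + 8)/6 = 36/6 = 6
te_F = (1 + 4·5 + 15)/6 = 36/6 = 6
te_G = (1 + 4·2 + 9)/6 = 18/6 = 3
te_H = (12 + 4·13 + 20)/6 = 84/6 = 14
te_I = (6 + 4·9 + 12)/6 = 54/6 = 9
te_J = (2 + 4·3 + 4)/6 = 18/6 = 3

Forward pass:
ES_A = 0; EF_A = 2
ES_B = 0; EF_B = 11
ES_C = 0; EF_C = 11
ES_D = 11; EF_D = 11+8 = 19
ES_E = 11; EF_E = 11+6 = 17
ES_F = 11; EF_F = 11+6 = 17
ES_G = 17; EF_G = 17+3 = 20
ES_H = 19; EF_H = 19+14 = 33
ES_I = max(EF_A=2, EF_C=11) = 11; EF_I = 11+9 = 20
ES_J = max(EF_E=17, EF_F=17, EF_G=20, EF_H=33, EF_I=20) = 33; EF_J = 33+3 = 36
Expected project duration μ = 36 days. Critical path: B → D → H → J.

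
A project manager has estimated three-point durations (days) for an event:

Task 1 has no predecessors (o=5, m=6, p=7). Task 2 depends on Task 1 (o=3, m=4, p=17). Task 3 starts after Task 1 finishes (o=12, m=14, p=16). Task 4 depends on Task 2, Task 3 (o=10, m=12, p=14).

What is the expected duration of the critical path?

32 days

te_Task 1 = (5 + 4·6 + 7)/6 = 36/6 = 6
te_Task 2 = (3 + 4·4 + 17)/6 = 36/6 = 6
te_Task 3 = (12 + 4·14 + 16)/6 = 84/6 = 14
te_Task 4 = (10 + 4·12 + 14)/6 = 72/6 = 12

Forward pass:
ES_Task 1 = 0; EF_Task 1 = 6
ES_Task 2 = 6; EF_Task 2 = 6+6 = 12
ES_Task 3 = 6; EF_Task 3 = 6+14 = 20
ES_Task 4 = max(EF_Task 2=12, EF_Task 3=20) = 20; EF_Task 4 = 20+12 = 32
Expected project duration μ = 32 days. Critical path: Task 1 → Task 3 → Task 4.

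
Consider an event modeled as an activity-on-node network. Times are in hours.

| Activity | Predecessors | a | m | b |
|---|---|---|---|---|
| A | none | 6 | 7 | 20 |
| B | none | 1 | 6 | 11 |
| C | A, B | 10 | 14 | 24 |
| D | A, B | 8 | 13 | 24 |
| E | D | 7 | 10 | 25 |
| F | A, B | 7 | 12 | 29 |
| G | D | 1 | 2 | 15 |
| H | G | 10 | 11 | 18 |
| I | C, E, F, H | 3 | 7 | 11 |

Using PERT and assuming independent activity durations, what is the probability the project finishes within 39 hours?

0.066

te_A = (6 + 4·7 + 20)/6 = 54/6 = 9; σ²_A = ((20−6)/6)² = 5.444
te_B = (1 + 4·6 + 11)/6 = 36/6 = 6; σ²_B = ((11−1)/6)² = 2.778
te_C = (10 + 4·14 + 24)/6 = 90/6 = 15; σ²_C = ((24−10)/6)² = 5.444
te_D = (8 + 4·13 + 24)/6 = 84/6 = 14; σ²_D = ((24−8)/6)² = 7.111
te_E = (7 + 4·10 + 25)/6 = 72/6 = 12; σ²_E = ((25−7)/6)² = 9.000
te_F = (7 + 4·12 + 29)/6 = 84/6 = 14; σ²_F = ((29−7)/6)² = 13.444
te_G = (1 + 4·2 + 15)/6 = 24/6 = 4; σ²_G = ((15−1)/6)² = 5.444
te_H = (10 + 4·11 + 18)/6 = 72/6 = 12; σ²_H = ((18−10)/6)² = 1.778
te_I = (3 + 4·7 + 11)/6 = 42/6 = 7; σ²_I = ((11−3)/6)² = 1.778

Forward pass:
ES_A = 0; EF_A = 9
ES_B = 0; EF_B = 6
ES_C = max(EF_A=9, EF_B=6) = 9; EF_C = 9+15 = 24
ES_D = max(EF_A=9, EF_B=6) = 9; EF_D = 9+14 = 23
ES_E = 23; EF_E = 23+12 = 35
ES_F = max(EF_A=9, EF_B=6) = 9; EF_F = 9+14 = 23
ES_G = 23; EF_G = 23+4 = 27
ES_H = 27; EF_H = 27+12 = 39
ES_I = max(EF_C=24, EF_E=35, EF_F=23, EF_H=39) = 39; EF_I = 39+7 = 46
Expected project duration μ = 46 hours. Critical path: A → D → G → H → I.

Variance along critical path = 5.444 + 7.111 + 5.444 + 1.778 + 1.778 = 21.556; σ = √21.556 = 4.643 hours.
Z = (39 − 46) / 4.643 = -1.508
P(T ≤ 39) = Φ(-1.508) ≈ 0.066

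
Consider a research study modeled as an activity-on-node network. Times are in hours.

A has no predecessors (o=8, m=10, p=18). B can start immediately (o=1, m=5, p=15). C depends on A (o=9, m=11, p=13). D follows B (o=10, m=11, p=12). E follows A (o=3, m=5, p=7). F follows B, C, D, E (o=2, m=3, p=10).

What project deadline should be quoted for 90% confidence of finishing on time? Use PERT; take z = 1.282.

28.9 hours

te_A = (8 + 4·10 + 18)/6 = 66/6 = 11; σ²_A = ((18−8)/6)² = 2.778
te_B = (1 + 4·5 + 15)/6 = 36/6 = 6; σ²_B = ((15−1)/6)² = 5.444
te_C = (9 + 4·11 + 13)/6 = 66/6 = 11; σ²_C = ((13−9)/6)² = 0.444
te_D = (10 + 4·11 + 12)/6 = 66/6 = 11; σ²_D = ((12−10)/6)² = 0.111
te_E = (3 + 4·5 + 7)/6 = 30/6 = 5; σ²_E = ((7−3)/6)² = 0.444
te_F = (2 + 4·3 + 10)/6 = 24/6 = 4; σ²_F = ((10−2)/6)² = 1.778

Forward pass:
ES_A = 0; EF_A = 11
ES_B = 0; EF_B = 6
ES_C = 11; EF_C = 11+11 = 22
ES_D = 6; EF_D = 6+11 = 17
ES_E = 11; EF_E = 11+5 = 16
ES_F = max(EF_B=6, EF_C=22, EF_D=17, EF_E=16) = 22; EF_F = 22+4 = 26
Expected project duration μ = 26 hours. Critical path: A → C → F.

Variance along critical path = 2.778 + 0.444 + 1.778 = 5.000; σ = 2.236 hours.
D = μ + z·σ = 26 + 1.282·2.236 = 28.9 hours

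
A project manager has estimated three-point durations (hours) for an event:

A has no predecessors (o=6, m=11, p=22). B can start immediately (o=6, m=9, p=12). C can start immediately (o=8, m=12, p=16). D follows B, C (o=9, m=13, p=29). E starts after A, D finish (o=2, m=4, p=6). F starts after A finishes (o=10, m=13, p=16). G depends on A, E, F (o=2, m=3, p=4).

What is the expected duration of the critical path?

te_A = (6 + 4·11 + 22)/6 = 72/6 = 12
te_B = (6 + 4·9 + 12)/6 = 54/6 = 9
te_C = (8 + 4·12 + 16)/6 = 72/6 = 12
te_D = (9 + 4·13 + 29)/6 = 90/6 = 15
te_E = (2 + 4·4 + 6)/6 = 24/6 = 4
te_F = (10 + 4·13 + 16)/6 = 78/6 = 13
te_G = (2 + 4·3 + 4)/6 = 18/6 = 3

Forward pass:
ES_A = 0; EF_A = 12
ES_B = 0; EF_B = 9
ES_C = 0; EF_C = 12
ES_D = max(EF_B=9, EF_C=12) = 12; EF_D = 12+15 = 27
ES_E = max(EF_A=12, EF_D=27) = 27; EF_E = 27+4 = 31
ES_F = 12; EF_F = 12+13 = 25
ES_G = max(EF_A=12, EF_E=31, EF_F=25) = 31; EF_G = 31+3 = 34
Expected project duration μ = 34 hours. Critical path: C → D → E → G.

34 hours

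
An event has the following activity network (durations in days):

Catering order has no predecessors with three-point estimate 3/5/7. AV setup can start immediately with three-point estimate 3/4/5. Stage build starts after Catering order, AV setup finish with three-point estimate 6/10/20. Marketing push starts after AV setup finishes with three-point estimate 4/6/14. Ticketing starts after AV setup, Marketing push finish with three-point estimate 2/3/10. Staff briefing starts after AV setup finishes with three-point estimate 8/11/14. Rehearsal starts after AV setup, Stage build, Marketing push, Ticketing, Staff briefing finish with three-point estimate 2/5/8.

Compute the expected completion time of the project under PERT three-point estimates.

21 days

te_Catering order = (3 + 4·5 + 7)/6 = 30/6 = 5
te_AV setup = (3 + 4·4 + 5)/6 = 24/6 = 4
te_Stage build = (6 + 4·10 + 20)/6 = 66/6 = 11
te_Marketing push = (4 + 4·6 + 14)/6 = 42/6 = 7
te_Ticketing = (2 + 4·3 + 10)/6 = 24/6 = 4
te_Staff briefing = (8 + 4·11 + 14)/6 = 66/6 = 11
te_Rehearsal = (2 + 4·5 + 8)/6 = 30/6 = 5

Forward pass:
ES_Catering order = 0; EF_Catering order = 5
ES_AV setup = 0; EF_AV setup = 4
ES_Stage build = max(EF_Catering order=5, EF_AV setup=4) = 5; EF_Stage build = 5+11 = 16
ES_Marketing push = 4; EF_Marketing push = 4+7 = 11
ES_Ticketing = max(EF_AV setup=4, EF_Marketing push=11) = 11; EF_Ticketing = 11+4 = 15
ES_Staff briefing = 4; EF_Staff briefing = 4+11 = 15
ES_Rehearsal = max(EF_AV setup=4, EF_Stage build=16, EF_Marketing push=11, EF_Ticketing=15, EF_Staff briefing=15) = 16; EF_Rehearsal = 16+5 = 21
Expected project duration μ = 21 days. Critical path: Catering order → Stage build → Rehearsal.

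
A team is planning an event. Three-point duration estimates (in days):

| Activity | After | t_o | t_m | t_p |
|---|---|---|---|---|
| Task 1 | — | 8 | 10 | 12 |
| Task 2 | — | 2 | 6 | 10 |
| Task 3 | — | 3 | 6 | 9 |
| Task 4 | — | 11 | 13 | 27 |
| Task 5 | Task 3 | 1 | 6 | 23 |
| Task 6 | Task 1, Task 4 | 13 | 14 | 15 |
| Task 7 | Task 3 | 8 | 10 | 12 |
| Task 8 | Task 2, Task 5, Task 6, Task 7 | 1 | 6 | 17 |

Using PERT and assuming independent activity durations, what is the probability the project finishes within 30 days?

0.057

te_Task 1 = (8 + 4·10 + 12)/6 = 60/6 = 10; σ²_Task 1 = ((12−8)/6)² = 0.444
te_Task 2 = (2 + 4·6 + 10)/6 = 36/6 = 6; σ²_Task 2 = ((10−2)/6)² = 1.778
te_Task 3 = (3 + 4·6 + 9)/6 = 36/6 = 6; σ²_Task 3 = ((9−3)/6)² = 1.000
te_Task 4 = (11 + 4·13 + 27)/6 = 90/6 = 15; σ²_Task 4 = ((27−11)/6)² = 7.111
te_Task 5 = (1 + 4·6 + 23)/6 = 48/6 = 8; σ²_Task 5 = ((23−1)/6)² = 13.444
te_Task 6 = (13 + 4·14 + 15)/6 = 84/6 = 14; σ²_Task 6 = ((15−13)/6)² = 0.111
te_Task 7 = (8 + 4·10 + 12)/6 = 60/6 = 10; σ²_Task 7 = ((12−8)/6)² = 0.444
te_Task 8 = (1 + 4·6 + 17)/6 = 42/6 = 7; σ²_Task 8 = ((17−1)/6)² = 7.111

Forward pass:
ES_Task 1 = 0; EF_Task 1 = 10
ES_Task 2 = 0; EF_Task 2 = 6
ES_Task 3 = 0; EF_Task 3 = 6
ES_Task 4 = 0; EF_Task 4 = 15
ES_Task 5 = 6; EF_Task 5 = 6+8 = 14
ES_Task 6 = max(EF_Task 1=10, EF_Task 4=15) = 15; EF_Task 6 = 15+14 = 29
ES_Task 7 = 6; EF_Task 7 = 6+10 = 16
ES_Task 8 = max(EF_Task 2=6, EF_Task 5=14, EF_Task 6=29, EF_Task 7=16) = 29; EF_Task 8 = 29+7 = 36
Expected project duration μ = 36 days. Critical path: Task 4 → Task 6 → Task 8.

Variance along critical path = 7.111 + 0.111 + 7.111 = 14.333; σ = √14.333 = 3.786 days.
Z = (30 − 36) / 3.786 = -1.585
P(T ≤ 30) = Φ(-1.585) ≈ 0.057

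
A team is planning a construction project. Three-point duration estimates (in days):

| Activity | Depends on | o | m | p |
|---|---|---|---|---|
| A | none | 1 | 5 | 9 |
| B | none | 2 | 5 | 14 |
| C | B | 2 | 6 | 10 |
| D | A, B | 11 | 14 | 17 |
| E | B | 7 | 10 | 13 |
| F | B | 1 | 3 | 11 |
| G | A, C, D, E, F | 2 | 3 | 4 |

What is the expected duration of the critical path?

23 days

te_A = (1 + 4·5 + 9)/6 = 30/6 = 5
te_B = (2 + 4·5 + 14)/6 = 36/6 = 6
te_C = (2 + 4·6 + 10)/6 = 36/6 = 6
te_D = (11 + 4·14 + 17)/6 = 84/6 = 14
te_E = (7 + 4·10 + 13)/6 = 60/6 = 10
te_F = (1 + 4·3 + 11)/6 = 24/6 = 4
te_G = (2 + 4·3 + 4)/6 = 18/6 = 3

Forward pass:
ES_A = 0; EF_A = 5
ES_B = 0; EF_B = 6
ES_C = 6; EF_C = 6+6 = 12
ES_D = max(EF_A=5, EF_B=6) = 6; EF_D = 6+14 = 20
ES_E = 6; EF_E = 6+10 = 16
ES_F = 6; EF_F = 6+4 = 10
ES_G = max(EF_A=5, EF_C=12, EF_D=20, EF_E=16, EF_F=10) = 20; EF_G = 20+3 = 23
Expected project duration μ = 23 days. Critical path: B → D → G.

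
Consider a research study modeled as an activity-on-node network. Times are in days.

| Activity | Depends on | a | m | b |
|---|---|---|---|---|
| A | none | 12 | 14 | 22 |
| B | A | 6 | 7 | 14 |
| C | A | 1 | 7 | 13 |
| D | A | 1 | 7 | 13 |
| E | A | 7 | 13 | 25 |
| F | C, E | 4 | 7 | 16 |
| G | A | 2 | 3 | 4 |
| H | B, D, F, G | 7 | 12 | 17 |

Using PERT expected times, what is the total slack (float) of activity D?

15 days

te_A = (12 + 4·14 + 22)/6 = 90/6 = 15
te_B = (6 + 4·7 + 14)/6 = 48/6 = 8
te_C = (1 + 4·7 + 13)/6 = 42/6 = 7
te_D = (1 + 4·7 + 13)/6 = 42/6 = 7
te_E = (7 + 4·13 + 25)/6 = 84/6 = 14
te_F = (4 + 4·7 + 16)/6 = 48/6 = 8
te_G = (2 + 4·3 + 4)/6 = 18/6 = 3
te_H = (7 + 4·12 + 17)/6 = 72/6 = 12

Forward pass:
ES_A = 0; EF_A = 15
ES_B = 15; EF_B = 15+8 = 23
ES_C = 15; EF_C = 15+7 = 22
ES_D = 15; EF_D = 15+7 = 22
ES_E = 15; EF_E = 15+14 = 29
ES_F = max(EF_C=22, EF_E=29) = 29; EF_F = 29+8 = 37
ES_G = 15; EF_G = 15+3 = 18
ES_H = max(EF_B=23, EF_D=22, EF_F=37, EF_G=18) = 37; EF_H = 37+12 = 49
Expected project duration μ = 49 days. Critical path: A → E → F → H.

Backward pass:
LF_H = 49; LS_H = 49−12 = 37
LF_G = LS_H = 37; LS_G = 37−3 = 34
LF_F = LS_H = 37; LS_F = 37−8 = 29
LF_E = LS_F = 29; LS_E = 29−14 = 15
LF_D = LS_H = 37; LS_D = 37−7 = 30
LF_C = LS_F = 29; LS_C = 29−7 = 22
LF_B = LS_H = 37; LS_B = 37−8 = 29
LF_A = min(LS_B=29, LS_C=22, LS_D=30, LS_E=15, LS_G=34) = 15; LS_A = 15−15 = 0
Slack_D = LS_D − ES_D = 30 − 15 = 15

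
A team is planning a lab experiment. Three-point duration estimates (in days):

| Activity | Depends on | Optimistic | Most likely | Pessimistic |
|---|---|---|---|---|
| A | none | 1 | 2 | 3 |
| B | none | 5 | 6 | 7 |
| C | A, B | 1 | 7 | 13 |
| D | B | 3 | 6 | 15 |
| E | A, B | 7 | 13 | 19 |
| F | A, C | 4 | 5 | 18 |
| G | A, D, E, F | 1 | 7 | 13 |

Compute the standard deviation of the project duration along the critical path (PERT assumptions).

3.68 days

te_A = (1 + 4·2 + 3)/6 = 12/6 = 2; σ²_A = ((3−1)/6)² = 0.111
te_B = (5 + 4·6 + 7)/6 = 36/6 = 6; σ²_B = ((7−5)/6)² = 0.111
te_C = (1 + 4·7 + 13)/6 = 42/6 = 7; σ²_C = ((13−1)/6)² = 4.000
te_D = (3 + 4·6 + 15)/6 = 42/6 = 7; σ²_D = ((15−3)/6)² = 4.000
te_E = (7 + 4·13 + 19)/6 = 78/6 = 13; σ²_E = ((19−7)/6)² = 4.000
te_F = (4 + 4·5 + 18)/6 = 42/6 = 7; σ²_F = ((18−4)/6)² = 5.444
te_G = (1 + 4·7 + 13)/6 = 42/6 = 7; σ²_G = ((13−1)/6)² = 4.000

Forward pass:
ES_A = 0; EF_A = 2
ES_B = 0; EF_B = 6
ES_C = max(EF_A=2, EF_B=6) = 6; EF_C = 6+7 = 13
ES_D = 6; EF_D = 6+7 = 13
ES_E = max(EF_A=2, EF_B=6) = 6; EF_E = 6+13 = 19
ES_F = max(EF_A=2, EF_C=13) = 13; EF_F = 13+7 = 20
ES_G = max(EF_A=2, EF_D=13, EF_E=19, EF_F=20) = 20; EF_G = 20+7 = 27
Expected project duration μ = 27 days. Critical path: B → C → F → G.

Variance along critical path = 0.111 + 4.000 + 5.444 + 4.000 = 13.556
σ = √13.556 = 3.682 days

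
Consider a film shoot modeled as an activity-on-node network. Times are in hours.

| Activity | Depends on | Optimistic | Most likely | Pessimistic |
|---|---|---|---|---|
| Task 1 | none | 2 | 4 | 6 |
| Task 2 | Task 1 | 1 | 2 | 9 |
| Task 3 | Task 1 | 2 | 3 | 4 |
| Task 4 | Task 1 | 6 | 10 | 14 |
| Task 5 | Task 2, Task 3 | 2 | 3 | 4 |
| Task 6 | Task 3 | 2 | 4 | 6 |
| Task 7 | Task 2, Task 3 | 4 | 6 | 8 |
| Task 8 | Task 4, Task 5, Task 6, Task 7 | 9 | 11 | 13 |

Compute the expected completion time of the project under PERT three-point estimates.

25 hours

te_Task 1 = (2 + 4·4 + 6)/6 = 24/6 = 4
te_Task 2 = (1 + 4·2 + 9)/6 = 18/6 = 3
te_Task 3 = (2 + 4·3 + 4)/6 = 18/6 = 3
te_Task 4 = (6 + 4·10 + 14)/6 = 60/6 = 10
te_Task 5 = (2 + 4·3 + 4)/6 = 18/6 = 3
te_Task 6 = (2 + 4·4 + 6)/6 = 24/6 = 4
te_Task 7 = (4 + 4·6 + 8)/6 = 36/6 = 6
te_Task 8 = (9 + 4·11 + 13)/6 = 66/6 = 11

Forward pass:
ES_Task 1 = 0; EF_Task 1 = 4
ES_Task 2 = 4; EF_Task 2 = 4+3 = 7
ES_Task 3 = 4; EF_Task 3 = 4+3 = 7
ES_Task 4 = 4; EF_Task 4 = 4+10 = 14
ES_Task 5 = max(EF_Task 2=7, EF_Task 3=7) = 7; EF_Task 5 = 7+3 = 10
ES_Task 6 = 7; EF_Task 6 = 7+4 = 11
ES_Task 7 = max(EF_Task 2=7, EF_Task 3=7) = 7; EF_Task 7 = 7+6 = 13
ES_Task 8 = max(EF_Task 4=14, EF_Task 5=10, EF_Task 6=11, EF_Task 7=13) = 14; EF_Task 8 = 14+11 = 25
Expected project duration μ = 25 hours. Critical path: Task 1 → Task 4 → Task 8.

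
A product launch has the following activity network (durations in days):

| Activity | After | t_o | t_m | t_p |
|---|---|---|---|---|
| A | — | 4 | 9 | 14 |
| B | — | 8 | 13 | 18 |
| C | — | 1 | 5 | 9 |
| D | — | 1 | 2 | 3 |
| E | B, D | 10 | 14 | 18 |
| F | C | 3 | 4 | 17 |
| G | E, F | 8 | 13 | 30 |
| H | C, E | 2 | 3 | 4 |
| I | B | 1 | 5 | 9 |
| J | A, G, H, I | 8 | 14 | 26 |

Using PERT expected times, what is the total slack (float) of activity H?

12 days

te_A = (4 + 4·9 + 14)/6 = 54/6 = 9
te_B = (8 + 4·13 + 18)/6 = 78/6 = 13
te_C = (1 + 4·5 + 9)/6 = 30/6 = 5
te_D = (1 + 4·2 + 3)/6 = 12/6 = 2
te_E = (10 + 4·14 + 18)/6 = 84/6 = 14
te_F = (3 + 4·4 + 17)/6 = 36/6 = 6
te_G = (8 + 4·13 + 30)/6 = 90/6 = 15
te_H = (2 + 4·3 + 4)/6 = 18/6 = 3
te_I = (1 + 4·5 + 9)/6 = 30/6 = 5
te_J = (8 + 4·14 + 26)/6 = 90/6 = 15

Forward pass:
ES_A = 0; EF_A = 9
ES_B = 0; EF_B = 13
ES_C = 0; EF_C = 5
ES_D = 0; EF_D = 2
ES_E = max(EF_B=13, EF_D=2) = 13; EF_E = 13+14 = 27
ES_F = 5; EF_F = 5+6 = 11
ES_G = max(EF_E=27, EF_F=11) = 27; EF_G = 27+15 = 42
ES_H = max(EF_C=5, EF_E=27) = 27; EF_H = 27+3 = 30
ES_I = 13; EF_I = 13+5 = 18
ES_J = max(EF_A=9, EF_G=42, EF_H=30, EF_I=18) = 42; EF_J = 42+15 = 57
Expected project duration μ = 57 days. Critical path: B → E → G → J.

Backward pass:
LF_J = 57; LS_J = 57−15 = 42
LF_I = LS_J = 42; LS_I = 42−5 = 37
LF_H = LS_J = 42; LS_H = 42−3 = 39
LF_G = LS_J = 42; LS_G = 42−15 = 27
LF_F = LS_G = 27; LS_F = 27−6 = 21
LF_E = min(LS_G=27, LS_H=39) = 27; LS_E = 27−14 = 13
LF_D = LS_E = 13; LS_D = 13−2 = 11
LF_C = min(LS_F=21, LS_H=39) = 21; LS_C = 21−5 = 16
LF_B = min(LS_E=13, LS_I=37) = 13; LS_B = 13−13 = 0
LF_A = LS_J = 42; LS_A = 42−9 = 33
Slack_H = LS_H − ES_H = 39 − 27 = 12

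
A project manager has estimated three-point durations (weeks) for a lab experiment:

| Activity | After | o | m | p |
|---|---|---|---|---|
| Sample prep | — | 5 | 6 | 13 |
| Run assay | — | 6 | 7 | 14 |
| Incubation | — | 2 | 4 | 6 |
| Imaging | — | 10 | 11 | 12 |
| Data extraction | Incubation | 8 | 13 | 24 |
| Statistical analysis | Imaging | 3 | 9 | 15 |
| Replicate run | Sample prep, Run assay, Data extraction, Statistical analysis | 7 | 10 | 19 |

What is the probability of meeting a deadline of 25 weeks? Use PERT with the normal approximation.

0.018

te_Sample prep = (5 + 4·6 + 13)/6 = 42/6 = 7; σ²_Sample prep = ((13−5)/6)² = 1.778
te_Run assay = (6 + 4·7 + 14)/6 = 48/6 = 8; σ²_Run assay = ((14−6)/6)² = 1.778
te_Incubation = (2 + 4·4 + 6)/6 = 24/6 = 4; σ²_Incubation = ((6−2)/6)² = 0.444
te_Imaging = (10 + 4·11 + 12)/6 = 66/6 = 11; σ²_Imaging = ((12−10)/6)² = 0.111
te_Data extraction = (8 + 4·13 + 24)/6 = 84/6 = 14; σ²_Data extraction = ((24−8)/6)² = 7.111
te_Statistical analysis = (3 + 4·9 + 15)/6 = 54/6 = 9; σ²_Statistical analysis = ((15−3)/6)² = 4.000
te_Replicate run = (7 + 4·10 + 19)/6 = 66/6 = 11; σ²_Replicate run = ((19−7)/6)² = 4.000

Forward pass:
ES_Sample prep = 0; EF_Sample prep = 7
ES_Run assay = 0; EF_Run assay = 8
ES_Incubation = 0; EF_Incubation = 4
ES_Imaging = 0; EF_Imaging = 11
ES_Data extraction = 4; EF_Data extraction = 4+14 = 18
ES_Statistical analysis = 11; EF_Statistical analysis = 11+9 = 20
ES_Replicate run = max(EF_Sample prep=7, EF_Run assay=8, EF_Data extraction=18, EF_Statistical analysis=20) = 20; EF_Replicate run = 20+11 = 31
Expected project duration μ = 31 weeks. Critical path: Imaging → Statistical analysis → Replicate run.

Variance along critical path = 0.111 + 4.000 + 4.000 = 8.111; σ = √8.111 = 2.848 weeks.
Z = (25 − 31) / 2.848 = -2.107
P(T ≤ 25) = Φ(-2.107) ≈ 0.018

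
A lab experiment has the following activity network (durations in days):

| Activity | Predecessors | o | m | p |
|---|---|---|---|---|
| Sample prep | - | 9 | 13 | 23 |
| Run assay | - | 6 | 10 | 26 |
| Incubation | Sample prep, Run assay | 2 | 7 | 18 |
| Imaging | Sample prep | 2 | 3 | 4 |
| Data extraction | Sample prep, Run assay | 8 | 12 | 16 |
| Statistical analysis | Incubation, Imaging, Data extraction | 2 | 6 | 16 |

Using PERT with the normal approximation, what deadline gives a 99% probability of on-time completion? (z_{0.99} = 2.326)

41.3 days

te_Sample prep = (9 + 4·13 + 23)/6 = 84/6 = 14; σ²_Sample prep = ((23−9)/6)² = 5.444
te_Run assay = (6 + 4·10 + 26)/6 = 72/6 = 12; σ²_Run assay = ((26−6)/6)² = 11.111
te_Incubation = (2 + 4·7 + 18)/6 = 48/6 = 8; σ²_Incubation = ((18−2)/6)² = 7.111
te_Imaging = (2 + 4·3 + 4)/6 = 18/6 = 3; σ²_Imaging = ((4−2)/6)² = 0.111
te_Data extraction = (8 + 4·12 + 16)/6 = 72/6 = 12; σ²_Data extraction = ((16−8)/6)² = 1.778
te_Statistical analysis = (2 + 4·6 + 16)/6 = 42/6 = 7; σ²_Statistical analysis = ((16−2)/6)² = 5.444

Forward pass:
ES_Sample prep = 0; EF_Sample prep = 14
ES_Run assay = 0; EF_Run assay = 12
ES_Incubation = max(EF_Sample prep=14, EF_Run assay=12) = 14; EF_Incubation = 14+8 = 22
ES_Imaging = 14; EF_Imaging = 14+3 = 17
ES_Data extraction = max(EF_Sample prep=14, EF_Run assay=12) = 14; EF_Data extraction = 14+12 = 26
ES_Statistical analysis = max(EF_Incubation=22, EF_Imaging=17, EF_Data extraction=26) = 26; EF_Statistical analysis = 26+7 = 33
Expected project duration μ = 33 days. Critical path: Sample prep → Data extraction → Statistical analysis.

Variance along critical path = 5.444 + 1.778 + 5.444 = 12.667; σ = 3.559 days.
D = μ + z·σ = 33 + 2.326·3.559 = 41.3 days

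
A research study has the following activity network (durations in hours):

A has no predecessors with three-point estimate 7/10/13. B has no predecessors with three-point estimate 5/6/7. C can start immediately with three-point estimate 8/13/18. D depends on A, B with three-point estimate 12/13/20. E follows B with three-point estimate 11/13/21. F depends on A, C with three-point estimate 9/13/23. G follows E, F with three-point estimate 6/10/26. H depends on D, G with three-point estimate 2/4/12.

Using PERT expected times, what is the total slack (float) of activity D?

15 hours

te_A = (7 + 4·10 + 13)/6 = 60/6 = 10
te_B = (5 + 4·6 + 7)/6 = 36/6 = 6
te_C = (8 + 4·13 + 18)/6 = 78/6 = 13
te_D = (12 + 4·13 + 20)/6 = 84/6 = 14
te_E = (11 + 4·13 + 21)/6 = 84/6 = 14
te_F = (9 + 4·13 + 23)/6 = 84/6 = 14
te_G = (6 + 4·10 + 26)/6 = 72/6 = 12
te_H = (2 + 4·4 + 12)/6 = 30/6 = 5

Forward pass:
ES_A = 0; EF_A = 10
ES_B = 0; EF_B = 6
ES_C = 0; EF_C = 13
ES_D = max(EF_A=10, EF_B=6) = 10; EF_D = 10+14 = 24
ES_E = 6; EF_E = 6+14 = 20
ES_F = max(EF_A=10, EF_C=13) = 13; EF_F = 13+14 = 27
ES_G = max(EF_E=20, EF_F=27) = 27; EF_G = 27+12 = 39
ES_H = max(EF_D=24, EF_G=39) = 39; EF_H = 39+5 = 44
Expected project duration μ = 44 hours. Critical path: C → F → G → H.

Backward pass:
LF_H = 44; LS_H = 44−5 = 39
LF_G = LS_H = 39; LS_G = 39−12 = 27
LF_F = LS_G = 27; LS_F = 27−14 = 13
LF_E = LS_G = 27; LS_E = 27−14 = 13
LF_D = LS_H = 39; LS_D = 39−14 = 25
LF_C = LS_F = 13; LS_C = 13−13 = 0
LF_B = min(LS_D=25, LS_E=13) = 13; LS_B = 13−6 = 7
LF_A = min(LS_D=25, LS_F=13) = 13; LS_A = 13−10 = 3
Slack_D = LS_D − ES_D = 25 − 10 = 15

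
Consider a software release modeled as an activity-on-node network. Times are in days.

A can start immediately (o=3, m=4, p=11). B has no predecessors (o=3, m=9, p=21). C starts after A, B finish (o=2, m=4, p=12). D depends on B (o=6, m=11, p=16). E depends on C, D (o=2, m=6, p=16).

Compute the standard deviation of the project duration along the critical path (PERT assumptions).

te_A = (3 + 4·4 + 11)/6 = 30/6 = 5; σ²_A = ((11−3)/6)² = 1.778
te_B = (3 + 4·9 + 21)/6 = 60/6 = 10; σ²_B = ((21−3)/6)² = 9.000
te_C = (2 + 4·4 + 12)/6 = 30/6 = 5; σ²_C = ((12−2)/6)² = 2.778
te_D = (6 + 4·11 + 16)/6 = 66/6 = 11; σ²_D = ((16−6)/6)² = 2.778
te_E = (2 + 4·6 + 16)/6 = 42/6 = 7; σ²_E = ((16−2)/6)² = 5.444

Forward pass:
ES_A = 0; EF_A = 5
ES_B = 0; EF_B = 10
ES_C = max(EF_A=5, EF_B=10) = 10; EF_C = 10+5 = 15
ES_D = 10; EF_D = 10+11 = 21
ES_E = max(EF_C=15, EF_D=21) = 21; EF_E = 21+7 = 28
Expected project duration μ = 28 days. Critical path: B → D → E.

Variance along critical path = 9.000 + 2.778 + 5.444 = 17.222
σ = √17.222 = 4.150 days

4.15 days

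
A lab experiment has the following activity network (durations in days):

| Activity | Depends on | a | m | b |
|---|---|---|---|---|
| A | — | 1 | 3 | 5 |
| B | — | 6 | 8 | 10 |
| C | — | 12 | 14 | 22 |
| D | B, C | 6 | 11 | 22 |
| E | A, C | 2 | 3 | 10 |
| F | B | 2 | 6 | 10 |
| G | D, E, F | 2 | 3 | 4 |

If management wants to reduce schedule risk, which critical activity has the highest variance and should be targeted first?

D

te_A = (1 + 4·3 + 5)/6 = 18/6 = 3; σ²_A = ((5−1)/6)² = 0.444
te_B = (6 + 4·8 + 10)/6 = 48/6 = 8; σ²_B = ((10−6)/6)² = 0.444
te_C = (12 + 4·14 + 22)/6 = 90/6 = 15; σ²_C = ((22−12)/6)² = 2.778
te_D = (6 + 4·11 + 22)/6 = 72/6 = 12; σ²_D = ((22−6)/6)² = 7.111
te_E = (2 + 4·3 + 10)/6 = 24/6 = 4; σ²_E = ((10−2)/6)² = 1.778
te_F = (2 + 4·6 + 10)/6 = 36/6 = 6; σ²_F = ((10−2)/6)² = 1.778
te_G = (2 + 4·3 + 4)/6 = 18/6 = 3; σ²_G = ((4−2)/6)² = 0.111

Forward pass:
ES_A = 0; EF_A = 3
ES_B = 0; EF_B = 8
ES_C = 0; EF_C = 15
ES_D = max(EF_B=8, EF_C=15) = 15; EF_D = 15+12 = 27
ES_E = max(EF_A=3, EF_C=15) = 15; EF_E = 15+4 = 19
ES_F = 8; EF_F = 8+6 = 14
ES_G = max(EF_D=27, EF_E=19, EF_F=14) = 27; EF_G = 27+3 = 30
Expected project duration μ = 30 days. Critical path: C → D → G.

Variances on critical path: σ²_C=2.778, σ²_D=7.111, σ²_G=0.111.
Largest is σ²_D = 7.111.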